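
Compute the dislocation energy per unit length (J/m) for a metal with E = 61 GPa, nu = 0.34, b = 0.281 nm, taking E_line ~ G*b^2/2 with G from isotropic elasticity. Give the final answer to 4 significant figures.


Step 1: G = E / (2*(1+nu))
G = 61 / (2*(1+0.34)) = 22.7612 GPa = 2.27612e+10 Pa
Step 2: E_line = G*b^2/2
b = 0.281 nm = 2.81e-10 m
E_line = 0.5 * 2.27612e+10 * (2.81e-10)^2 = 8.986e-10 J/m


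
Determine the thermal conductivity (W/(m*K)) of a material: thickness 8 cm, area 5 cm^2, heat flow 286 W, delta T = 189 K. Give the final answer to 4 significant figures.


k = Q*L / (A*dT)
L = 0.08 m, A = 5e-04 m^2
k = 286 * 0.08 / (5e-04 * 189)
k = 242.1 W/(m*K)


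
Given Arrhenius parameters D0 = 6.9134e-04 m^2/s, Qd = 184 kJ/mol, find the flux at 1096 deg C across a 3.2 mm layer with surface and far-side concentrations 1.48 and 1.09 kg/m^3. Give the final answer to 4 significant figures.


Step 1: D = D0 * exp(-Qd/(R*T))
T = 1096 + 273.15 = 1369.15 K
D = 6.9134e-04 * exp(-184e3 / (8.314 * 1369.15)) = 6.60127e-11 m^2/s
Step 2: J = D * (C1 - C2) / dx
J = 6.60127e-11 * (1.48 - 1.09) / 3.2e-03
J = 8.045e-09 kg/(m^2*s)


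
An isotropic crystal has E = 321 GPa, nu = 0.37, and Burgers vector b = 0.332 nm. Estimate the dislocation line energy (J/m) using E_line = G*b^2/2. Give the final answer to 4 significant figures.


Step 1: G = E / (2*(1+nu))
G = 321 / (2*(1+0.37)) = 117.153 GPa = 1.17153e+11 Pa
Step 2: E_line = G*b^2/2
b = 0.332 nm = 3.32e-10 m
E_line = 0.5 * 1.17153e+11 * (3.32e-10)^2 = 6.457e-09 J/m


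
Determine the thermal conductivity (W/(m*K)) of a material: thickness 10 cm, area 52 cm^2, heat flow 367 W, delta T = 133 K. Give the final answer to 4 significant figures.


k = Q*L / (A*dT)
L = 0.1 m, A = 5.2e-03 m^2
k = 367 * 0.1 / (5.2e-03 * 133)
k = 53.07 W/(m*K)


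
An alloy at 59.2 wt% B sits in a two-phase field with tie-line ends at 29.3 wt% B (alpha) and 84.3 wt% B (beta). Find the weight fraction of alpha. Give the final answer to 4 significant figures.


f_alpha = (C_beta - C0) / (C_beta - C_alpha)
f_alpha = (84.3 - 59.2) / (84.3 - 29.3)
f_alpha = 0.4564


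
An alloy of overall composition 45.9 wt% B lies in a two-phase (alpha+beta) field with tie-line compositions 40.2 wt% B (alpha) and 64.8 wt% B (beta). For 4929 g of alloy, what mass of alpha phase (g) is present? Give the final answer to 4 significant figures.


f_alpha = (C_beta - C0) / (C_beta - C_alpha)
f_alpha = (64.8 - 45.9) / (64.8 - 40.2) = 0.768293
m_alpha = f_alpha * m_total = 0.768293 * 4929 = 3787 g


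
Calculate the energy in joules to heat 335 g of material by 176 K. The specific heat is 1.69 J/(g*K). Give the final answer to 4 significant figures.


Q = m * cp * dT
Q = 335 * 1.69 * 176
Q = 99640 J


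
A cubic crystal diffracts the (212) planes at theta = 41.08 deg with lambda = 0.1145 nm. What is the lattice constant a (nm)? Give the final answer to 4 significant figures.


d = lambda / (2*sin(theta))
d = 0.1145 / (2*sin(41.08 deg))
d = 0.0871236 nm
a = d * sqrt(h^2+k^2+l^2) = 0.0871236 * sqrt(9)
a = 0.2614 nm


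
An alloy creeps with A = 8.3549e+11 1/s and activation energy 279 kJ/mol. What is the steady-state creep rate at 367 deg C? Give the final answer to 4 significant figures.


rate = A * exp(-Q / (R*T))
T = 367 + 273.15 = 640.15 K
rate = 8.3549e+11 * exp(-279e3 / (8.314 * 640.15))
rate = 1.43e-11 1/s


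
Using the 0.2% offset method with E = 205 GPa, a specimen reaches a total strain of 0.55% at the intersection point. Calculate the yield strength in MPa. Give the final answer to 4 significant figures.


Offset strain = 0.002
Elastic strain at yield = total_strain - offset = 5.5e-03 - 0.002 = 3.5e-03
sigma_y = E * elastic_strain = 205000 * 3.5e-03
sigma_y = 717.5 MPa


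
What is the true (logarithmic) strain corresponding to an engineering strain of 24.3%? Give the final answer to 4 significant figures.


epsilon_true = ln(1 + epsilon_eng)
epsilon_true = ln(1 + 0.243)
epsilon_true = 0.2175


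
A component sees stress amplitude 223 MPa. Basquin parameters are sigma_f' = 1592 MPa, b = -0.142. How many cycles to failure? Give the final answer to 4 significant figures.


sigma_a = sigma_f' * (2*Nf)^b
2*Nf = (sigma_a / sigma_f')^(1/b)
2*Nf = (223 / 1592)^(1/-0.142)
2*Nf = 1.02692e+06
Nf = 513500 cycles


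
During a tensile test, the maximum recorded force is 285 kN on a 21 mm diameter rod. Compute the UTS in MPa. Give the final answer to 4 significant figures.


A0 = pi*(d/2)^2 = pi*(21/2)^2 = 346.361 mm^2
UTS = F_max / A0 = 285*1000 / 346.361
UTS = 822.8 MPa


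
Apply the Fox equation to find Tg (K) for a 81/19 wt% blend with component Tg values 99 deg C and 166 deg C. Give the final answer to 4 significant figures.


1/Tg = w1/Tg1 + w2/Tg2 (in Kelvin)
Tg1 = 372.15 K, Tg2 = 439.15 K
1/Tg = 0.81/372.15 + 0.19/439.15
Tg = 383.3 K


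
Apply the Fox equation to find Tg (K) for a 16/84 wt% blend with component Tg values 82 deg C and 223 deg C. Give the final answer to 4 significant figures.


1/Tg = w1/Tg1 + w2/Tg2 (in Kelvin)
Tg1 = 355.15 K, Tg2 = 496.15 K
1/Tg = 0.16/355.15 + 0.84/496.15
Tg = 466.5 K


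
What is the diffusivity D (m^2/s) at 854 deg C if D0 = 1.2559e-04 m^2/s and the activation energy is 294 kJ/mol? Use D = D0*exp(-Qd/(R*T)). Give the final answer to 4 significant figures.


D = D0 * exp(-Qd / (R*T))
T = 1127.15 K
D = 1.2559e-04 * exp(-294e3 / (8.314 * 1127.15))
D = 2.977e-18 m^2/s


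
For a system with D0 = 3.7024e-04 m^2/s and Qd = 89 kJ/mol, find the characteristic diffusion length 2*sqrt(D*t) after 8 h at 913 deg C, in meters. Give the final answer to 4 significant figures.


Step 1: D = D0 * exp(-Qd/(R*T))
T = 1186.15 K
D = 3.7024e-04 * exp(-89e3 / (8.314 * 1186.15)) = 4.45695e-08 m^2/s
Step 2: L = 2*sqrt(D*t)
t = 8 h = 28800 s
L = 2*sqrt(4.45695e-08 * 28800) = 0.07165 m


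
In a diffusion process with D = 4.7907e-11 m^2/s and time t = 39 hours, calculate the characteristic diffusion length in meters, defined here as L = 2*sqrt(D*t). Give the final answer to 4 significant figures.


t = 39 hr = 140400 s
Diffusion length = 2*sqrt(D*t)
= 2*sqrt(4.7907e-11 * 140400)
= 5.187e-03 m


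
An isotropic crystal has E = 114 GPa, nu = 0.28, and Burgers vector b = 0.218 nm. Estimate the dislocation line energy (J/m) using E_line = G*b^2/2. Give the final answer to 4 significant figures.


Step 1: G = E / (2*(1+nu))
G = 114 / (2*(1+0.28)) = 44.5313 GPa = 4.45313e+10 Pa
Step 2: E_line = G*b^2/2
b = 0.218 nm = 2.18e-10 m
E_line = 0.5 * 4.45313e+10 * (2.18e-10)^2 = 1.058e-09 J/m


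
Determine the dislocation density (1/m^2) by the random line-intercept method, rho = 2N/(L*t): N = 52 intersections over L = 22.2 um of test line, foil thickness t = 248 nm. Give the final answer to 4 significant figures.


rho = 2N / (L * t)
L = 22.2 um = 2.22e-05 m, t = 248 nm = 2.48e-07 m
rho = 2 * 52 / (2.22e-05 * 2.48e-07)
rho = 1.889e+13 1/m^2


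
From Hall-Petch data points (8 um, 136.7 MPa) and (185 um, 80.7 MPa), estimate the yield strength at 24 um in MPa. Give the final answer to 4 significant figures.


sigma_y = sigma0 + k / sqrt(d)
1/sqrt(d1) = 1/sqrt(8e-06) = 353.553;  1/sqrt(d2) = 73.5215
k = (sigma1 - sigma2) / (1/sqrt(d1) - 1/sqrt(d2)) = (136.7 - 80.7) / (353.553 - 73.5215) = 0.199977 MPa*m^0.5
sigma0 = sigma1 - k/sqrt(d1) = 136.7 - 0.199977*353.553 = 65.9974 MPa
sigma_y(d3) = 65.9974 + 0.199977 / sqrt(2.4e-05) = 106.8 MPa


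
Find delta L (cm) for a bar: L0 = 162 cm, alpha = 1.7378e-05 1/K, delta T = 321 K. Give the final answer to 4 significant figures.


dL = L0 * alpha * dT
dL = 162 * 1.7378e-05 * 321
dL = 0.9037 cm


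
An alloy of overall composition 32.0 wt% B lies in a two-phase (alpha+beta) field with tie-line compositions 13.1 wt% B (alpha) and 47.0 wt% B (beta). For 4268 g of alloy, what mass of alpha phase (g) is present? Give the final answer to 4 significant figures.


f_alpha = (C_beta - C0) / (C_beta - C_alpha)
f_alpha = (47.0 - 32.0) / (47.0 - 13.1) = 0.442478
m_alpha = f_alpha * m_total = 0.442478 * 4268 = 1888 g


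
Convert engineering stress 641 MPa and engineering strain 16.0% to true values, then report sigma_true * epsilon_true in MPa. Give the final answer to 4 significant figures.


sigma_true = sigma_eng * (1 + epsilon_eng)
sigma_true = 641 * (1 + 0.16) = 743.56 MPa
epsilon_true = ln(1 + epsilon_eng)
epsilon_true = ln(1 + 0.16) = 0.14842
sigma_true * epsilon_true = 743.56 * 0.14842 = 110.4 MPa


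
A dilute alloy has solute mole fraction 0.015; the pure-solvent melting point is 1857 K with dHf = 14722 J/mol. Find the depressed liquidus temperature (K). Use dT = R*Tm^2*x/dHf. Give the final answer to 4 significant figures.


dT = R*Tm^2*x / dHf
dT = 8.314 * 1857^2 * 0.015 / 14722
dT = 29.2118 K
T_new = 1857 - 29.2118 = 1828 K


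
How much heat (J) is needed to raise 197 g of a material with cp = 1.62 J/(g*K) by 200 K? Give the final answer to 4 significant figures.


Q = m * cp * dT
Q = 197 * 1.62 * 200
Q = 63830 J


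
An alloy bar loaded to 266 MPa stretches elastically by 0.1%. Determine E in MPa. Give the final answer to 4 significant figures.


E = sigma / epsilon
epsilon = 0.1% = 1e-03
E = 266 / 1e-03
E = 266000 MPa


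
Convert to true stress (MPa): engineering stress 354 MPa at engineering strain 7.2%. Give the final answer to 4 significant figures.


sigma_true = sigma_eng * (1 + epsilon_eng)
sigma_true = 354 * (1 + 0.072)
sigma_true = 379.5 MPa


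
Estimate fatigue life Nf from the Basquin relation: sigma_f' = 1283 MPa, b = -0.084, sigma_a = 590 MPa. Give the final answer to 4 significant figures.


sigma_a = sigma_f' * (2*Nf)^b
2*Nf = (sigma_a / sigma_f')^(1/b)
2*Nf = (590 / 1283)^(1/-0.084)
2*Nf = 10384
Nf = 5192 cycles


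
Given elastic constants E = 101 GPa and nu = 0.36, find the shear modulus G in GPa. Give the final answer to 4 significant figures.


G = E / (2*(1+nu))
G = 101 / (2*(1+0.36))
G = 37.13 GPa


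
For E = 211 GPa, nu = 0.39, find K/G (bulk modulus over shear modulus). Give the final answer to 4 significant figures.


G = E / (2*(1+nu))
G = 211 / (2*(1+0.39)) = 75.8993 GPa
K = E / (3*(1-2*nu))
K = 211 / (3*(1-2*0.39)) = 319.697 GPa
K/G = 319.697 / 75.8993 = 4.212


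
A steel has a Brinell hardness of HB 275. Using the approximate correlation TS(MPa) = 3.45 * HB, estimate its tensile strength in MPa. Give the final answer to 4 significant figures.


TS (MPa) = 3.45 * HB
TS = 3.45 * 275
TS = 948.8 MPa


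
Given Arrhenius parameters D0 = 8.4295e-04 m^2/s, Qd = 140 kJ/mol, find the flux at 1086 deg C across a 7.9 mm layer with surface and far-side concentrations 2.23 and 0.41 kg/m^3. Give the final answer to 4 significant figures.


Step 1: D = D0 * exp(-Qd/(R*T))
T = 1086 + 273.15 = 1359.15 K
D = 8.4295e-04 * exp(-140e3 / (8.314 * 1359.15)) = 3.50873e-09 m^2/s
Step 2: J = D * (C1 - C2) / dx
J = 3.50873e-09 * (2.23 - 0.41) / 7.9e-03
J = 8.083e-07 kg/(m^2*s)


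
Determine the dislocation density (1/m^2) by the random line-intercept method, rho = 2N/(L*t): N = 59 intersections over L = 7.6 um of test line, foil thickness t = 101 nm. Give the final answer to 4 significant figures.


rho = 2N / (L * t)
L = 7.6 um = 7.6e-06 m, t = 101 nm = 1.01e-07 m
rho = 2 * 59 / (7.6e-06 * 1.01e-07)
rho = 1.537e+14 1/m^2


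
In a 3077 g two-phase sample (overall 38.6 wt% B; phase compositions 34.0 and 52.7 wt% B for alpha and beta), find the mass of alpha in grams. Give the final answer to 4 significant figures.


f_alpha = (C_beta - C0) / (C_beta - C_alpha)
f_alpha = (52.7 - 38.6) / (52.7 - 34.0) = 0.754011
m_alpha = f_alpha * m_total = 0.754011 * 3077 = 2320 g


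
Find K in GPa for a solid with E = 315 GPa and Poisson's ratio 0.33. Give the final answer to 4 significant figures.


K = E / (3*(1-2*nu))
K = 315 / (3*(1-2*0.33))
K = 308.8 GPa


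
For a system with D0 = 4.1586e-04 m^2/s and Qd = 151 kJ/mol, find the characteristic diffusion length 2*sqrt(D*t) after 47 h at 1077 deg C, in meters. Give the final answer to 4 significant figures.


Step 1: D = D0 * exp(-Qd/(R*T))
T = 1350.15 K
D = 4.1586e-04 * exp(-151e3 / (8.314 * 1350.15)) = 5.98197e-10 m^2/s
Step 2: L = 2*sqrt(D*t)
t = 47 h = 169200 s
L = 2*sqrt(5.98197e-10 * 169200) = 0.02012 m


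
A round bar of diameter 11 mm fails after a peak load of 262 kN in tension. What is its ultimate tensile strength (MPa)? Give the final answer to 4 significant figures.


A0 = pi*(d/2)^2 = pi*(11/2)^2 = 95.0332 mm^2
UTS = F_max / A0 = 262*1000 / 95.0332
UTS = 2757 MPa


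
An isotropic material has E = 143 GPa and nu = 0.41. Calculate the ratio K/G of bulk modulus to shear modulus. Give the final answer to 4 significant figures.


G = E / (2*(1+nu))
G = 143 / (2*(1+0.41)) = 50.7092 GPa
K = E / (3*(1-2*nu))
K = 143 / (3*(1-2*0.41)) = 264.815 GPa
K/G = 264.815 / 50.7092 = 5.222


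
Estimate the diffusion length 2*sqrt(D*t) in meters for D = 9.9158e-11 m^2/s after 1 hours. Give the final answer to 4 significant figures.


t = 1 hr = 3600 s
Diffusion length = 2*sqrt(D*t)
= 2*sqrt(9.9158e-11 * 3600)
= 1.195e-03 m


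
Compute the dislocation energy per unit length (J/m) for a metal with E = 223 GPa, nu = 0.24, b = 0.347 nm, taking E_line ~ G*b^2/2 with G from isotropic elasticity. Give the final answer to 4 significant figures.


Step 1: G = E / (2*(1+nu))
G = 223 / (2*(1+0.24)) = 89.9194 GPa = 8.99194e+10 Pa
Step 2: E_line = G*b^2/2
b = 0.347 nm = 3.47e-10 m
E_line = 0.5 * 8.99194e+10 * (3.47e-10)^2 = 5.414e-09 J/m


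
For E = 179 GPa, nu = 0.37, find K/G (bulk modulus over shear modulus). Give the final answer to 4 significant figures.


G = E / (2*(1+nu))
G = 179 / (2*(1+0.37)) = 65.3285 GPa
K = E / (3*(1-2*nu))
K = 179 / (3*(1-2*0.37)) = 229.487 GPa
K/G = 229.487 / 65.3285 = 3.513


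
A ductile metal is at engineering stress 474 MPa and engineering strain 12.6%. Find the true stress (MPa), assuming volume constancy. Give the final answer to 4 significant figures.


sigma_true = sigma_eng * (1 + epsilon_eng)
sigma_true = 474 * (1 + 0.126)
sigma_true = 533.7 MPa


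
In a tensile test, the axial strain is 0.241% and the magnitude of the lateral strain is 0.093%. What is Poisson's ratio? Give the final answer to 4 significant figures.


nu = -epsilon_lat / epsilon_axial
Lateral strain is contraction (negative), so using magnitudes:
nu = 0.093 / 0.241
nu = 0.3859


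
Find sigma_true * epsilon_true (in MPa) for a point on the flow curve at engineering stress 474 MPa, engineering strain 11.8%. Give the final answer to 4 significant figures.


sigma_true = sigma_eng * (1 + epsilon_eng)
sigma_true = 474 * (1 + 0.118) = 529.932 MPa
epsilon_true = ln(1 + epsilon_eng)
epsilon_true = ln(1 + 0.118) = 0.111541
sigma_true * epsilon_true = 529.932 * 0.111541 = 59.11 MPa


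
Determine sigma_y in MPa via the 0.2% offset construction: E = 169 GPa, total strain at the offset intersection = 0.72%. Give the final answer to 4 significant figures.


Offset strain = 0.002
Elastic strain at yield = total_strain - offset = 7.2e-03 - 0.002 = 5.2e-03
sigma_y = E * elastic_strain = 169000 * 5.2e-03
sigma_y = 878.8 MPa


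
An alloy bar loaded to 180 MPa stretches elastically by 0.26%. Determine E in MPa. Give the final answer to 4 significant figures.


E = sigma / epsilon
epsilon = 0.26% = 2.6e-03
E = 180 / 2.6e-03
E = 69230 MPa


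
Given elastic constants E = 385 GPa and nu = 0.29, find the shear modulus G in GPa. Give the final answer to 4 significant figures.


G = E / (2*(1+nu))
G = 385 / (2*(1+0.29))
G = 149.2 GPa


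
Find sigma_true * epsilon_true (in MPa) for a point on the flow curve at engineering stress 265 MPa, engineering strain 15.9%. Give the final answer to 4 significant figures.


sigma_true = sigma_eng * (1 + epsilon_eng)
sigma_true = 265 * (1 + 0.159) = 307.135 MPa
epsilon_true = ln(1 + epsilon_eng)
epsilon_true = ln(1 + 0.159) = 0.147558
sigma_true * epsilon_true = 307.135 * 0.147558 = 45.32 MPa


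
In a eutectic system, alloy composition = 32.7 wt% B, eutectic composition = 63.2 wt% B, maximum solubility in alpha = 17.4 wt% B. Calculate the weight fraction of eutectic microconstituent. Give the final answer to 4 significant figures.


f_primary = (C_e - C0) / (C_e - C_alpha_max)
f_primary = (63.2 - 32.7) / (63.2 - 17.4)
f_primary = 0.665939
f_eutectic = 1 - 0.665939 = 0.3341


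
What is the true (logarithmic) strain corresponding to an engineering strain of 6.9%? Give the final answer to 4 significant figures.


epsilon_true = ln(1 + epsilon_eng)
epsilon_true = ln(1 + 0.069)
epsilon_true = 0.06672


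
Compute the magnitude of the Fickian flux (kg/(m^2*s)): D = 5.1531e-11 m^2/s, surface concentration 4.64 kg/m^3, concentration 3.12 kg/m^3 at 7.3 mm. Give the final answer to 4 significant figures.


J = -D * (dC/dx) = D * (C1 - C2) / dx
J = 5.1531e-11 * (4.64 - 3.12) / 7.3e-03
J = 1.073e-08 kg/(m^2*s)


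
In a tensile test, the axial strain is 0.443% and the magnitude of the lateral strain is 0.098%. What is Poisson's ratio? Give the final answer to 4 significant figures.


nu = -epsilon_lat / epsilon_axial
Lateral strain is contraction (negative), so using magnitudes:
nu = 0.098 / 0.443
nu = 0.2212


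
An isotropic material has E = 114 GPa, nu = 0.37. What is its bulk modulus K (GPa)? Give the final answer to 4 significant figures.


K = E / (3*(1-2*nu))
K = 114 / (3*(1-2*0.37))
K = 146.2 GPa


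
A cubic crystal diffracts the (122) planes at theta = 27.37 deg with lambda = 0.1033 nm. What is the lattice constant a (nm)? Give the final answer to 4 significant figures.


d = lambda / (2*sin(theta))
d = 0.1033 / (2*sin(27.37 deg))
d = 0.112347 nm
a = d * sqrt(h^2+k^2+l^2) = 0.112347 * sqrt(9)
a = 0.337 nm


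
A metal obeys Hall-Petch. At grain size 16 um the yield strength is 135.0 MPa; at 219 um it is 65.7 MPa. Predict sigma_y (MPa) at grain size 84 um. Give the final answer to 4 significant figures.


sigma_y = sigma0 + k / sqrt(d)
1/sqrt(d1) = 1/sqrt(1.6e-05) = 250;  1/sqrt(d2) = 67.5737
k = (sigma1 - sigma2) / (1/sqrt(d1) - 1/sqrt(d2)) = (135.0 - 65.7) / (250 - 67.5737) = 0.37988 MPa*m^0.5
sigma0 = sigma1 - k/sqrt(d1) = 135.0 - 0.37988*250 = 40.0301 MPa
sigma_y(d3) = 40.0301 + 0.37988 / sqrt(8.4e-05) = 81.48 MPa


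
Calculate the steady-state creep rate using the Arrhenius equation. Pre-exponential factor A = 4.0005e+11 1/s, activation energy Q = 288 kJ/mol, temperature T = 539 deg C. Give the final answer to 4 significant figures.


rate = A * exp(-Q / (R*T))
T = 539 + 273.15 = 812.15 K
rate = 4.0005e+11 * exp(-288e3 / (8.314 * 812.15))
rate = 1.198e-07 1/s


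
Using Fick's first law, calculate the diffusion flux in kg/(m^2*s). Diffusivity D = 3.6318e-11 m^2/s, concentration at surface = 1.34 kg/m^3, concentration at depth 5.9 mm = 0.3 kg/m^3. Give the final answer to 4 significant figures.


J = -D * (dC/dx) = D * (C1 - C2) / dx
J = 3.6318e-11 * (1.34 - 0.3) / 5.9e-03
J = 6.402e-09 kg/(m^2*s)


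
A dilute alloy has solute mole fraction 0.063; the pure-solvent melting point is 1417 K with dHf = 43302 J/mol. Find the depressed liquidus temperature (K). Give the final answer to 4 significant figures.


dT = R*Tm^2*x / dHf
dT = 8.314 * 1417^2 * 0.063 / 43302
dT = 24.2875 K
T_new = 1417 - 24.2875 = 1393 K


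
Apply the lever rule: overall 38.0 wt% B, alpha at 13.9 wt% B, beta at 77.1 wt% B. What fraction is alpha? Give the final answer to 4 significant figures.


f_alpha = (C_beta - C0) / (C_beta - C_alpha)
f_alpha = (77.1 - 38.0) / (77.1 - 13.9)
f_alpha = 0.6187


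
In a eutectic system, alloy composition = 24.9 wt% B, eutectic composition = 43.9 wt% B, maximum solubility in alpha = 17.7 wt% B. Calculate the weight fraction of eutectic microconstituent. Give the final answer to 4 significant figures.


f_primary = (C_e - C0) / (C_e - C_alpha_max)
f_primary = (43.9 - 24.9) / (43.9 - 17.7)
f_primary = 0.725191
f_eutectic = 1 - 0.725191 = 0.2748


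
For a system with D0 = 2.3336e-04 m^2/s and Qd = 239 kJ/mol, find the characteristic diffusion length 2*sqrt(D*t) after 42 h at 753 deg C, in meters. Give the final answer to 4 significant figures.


Step 1: D = D0 * exp(-Qd/(R*T))
T = 1026.15 K
D = 2.3336e-04 * exp(-239e3 / (8.314 * 1026.15)) = 1.59092e-16 m^2/s
Step 2: L = 2*sqrt(D*t)
t = 42 h = 151200 s
L = 2*sqrt(1.59092e-16 * 151200) = 9.809e-06 m


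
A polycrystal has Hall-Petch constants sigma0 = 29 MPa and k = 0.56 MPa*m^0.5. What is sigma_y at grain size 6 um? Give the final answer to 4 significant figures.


sigma_y = sigma0 + k / sqrt(d)
d = 6 um = 6e-06 m
sigma_y = 29 + 0.56 / sqrt(6e-06)
sigma_y = 257.6 MPa


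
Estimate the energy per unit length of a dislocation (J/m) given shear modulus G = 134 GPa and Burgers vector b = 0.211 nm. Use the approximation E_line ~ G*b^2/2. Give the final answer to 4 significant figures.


E = G*b^2/2
b = 0.211 nm = 2.11e-10 m
G = 134 GPa = 1.34e+11 Pa
E = 0.5 * 1.34e+11 * (2.11e-10)^2
E = 2.983e-09 J/m


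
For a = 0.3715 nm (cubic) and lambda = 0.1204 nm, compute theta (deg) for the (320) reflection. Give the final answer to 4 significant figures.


d = a / sqrt(h^2+k^2+l^2)
d = 0.3715 / sqrt(13) = 0.103036 nm
lambda = 2*d*sin(theta)  =>  sin(theta) = lambda / (2*d)
sin(theta) = 0.1204 / (2 * 0.103036) = 0.584264
theta = 35.75 deg


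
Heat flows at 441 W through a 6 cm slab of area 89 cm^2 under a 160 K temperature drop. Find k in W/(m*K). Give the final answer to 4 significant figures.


k = Q*L / (A*dT)
L = 0.06 m, A = 8.9e-03 m^2
k = 441 * 0.06 / (8.9e-03 * 160)
k = 18.58 W/(m*K)


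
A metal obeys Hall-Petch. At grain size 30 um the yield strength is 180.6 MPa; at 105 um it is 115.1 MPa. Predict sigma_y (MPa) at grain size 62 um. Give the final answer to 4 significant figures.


sigma_y = sigma0 + k / sqrt(d)
1/sqrt(d1) = 1/sqrt(3e-05) = 182.574;  1/sqrt(d2) = 97.59
k = (sigma1 - sigma2) / (1/sqrt(d1) - 1/sqrt(d2)) = (180.6 - 115.1) / (182.574 - 97.59) = 0.770732 MPa*m^0.5
sigma0 = sigma1 - k/sqrt(d1) = 180.6 - 0.770732*182.574 = 39.8843 MPa
sigma_y(d3) = 39.8843 + 0.770732 / sqrt(6.2e-05) = 137.8 MPa


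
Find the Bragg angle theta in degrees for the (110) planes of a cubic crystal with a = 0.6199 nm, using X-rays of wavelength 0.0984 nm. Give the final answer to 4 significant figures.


d = a / sqrt(h^2+k^2+l^2)
d = 0.6199 / sqrt(2) = 0.438335 nm
lambda = 2*d*sin(theta)  =>  sin(theta) = lambda / (2*d)
sin(theta) = 0.0984 / (2 * 0.438335) = 0.112243
theta = 6.445 deg


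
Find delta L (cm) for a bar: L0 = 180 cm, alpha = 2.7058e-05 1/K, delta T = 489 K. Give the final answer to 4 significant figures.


dL = L0 * alpha * dT
dL = 180 * 2.7058e-05 * 489
dL = 2.382 cm


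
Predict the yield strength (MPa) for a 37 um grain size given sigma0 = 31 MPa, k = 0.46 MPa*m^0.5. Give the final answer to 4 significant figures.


sigma_y = sigma0 + k / sqrt(d)
d = 37 um = 3.7e-05 m
sigma_y = 31 + 0.46 / sqrt(3.7e-05)
sigma_y = 106.6 MPa


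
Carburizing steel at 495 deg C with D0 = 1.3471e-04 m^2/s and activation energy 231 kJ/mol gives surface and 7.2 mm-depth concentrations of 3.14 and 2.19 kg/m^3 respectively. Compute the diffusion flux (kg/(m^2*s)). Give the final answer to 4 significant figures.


Step 1: D = D0 * exp(-Qd/(R*T))
T = 495 + 273.15 = 768.15 K
D = 1.3471e-04 * exp(-231e3 / (8.314 * 768.15)) = 2.63451e-20 m^2/s
Step 2: J = D * (C1 - C2) / dx
J = 2.63451e-20 * (3.14 - 2.19) / 7.2e-03
J = 3.476e-18 kg/(m^2*s)


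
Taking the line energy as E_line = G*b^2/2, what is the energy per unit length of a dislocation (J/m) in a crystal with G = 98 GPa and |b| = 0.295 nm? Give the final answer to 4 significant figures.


E = G*b^2/2
b = 0.295 nm = 2.95e-10 m
G = 98 GPa = 9.8e+10 Pa
E = 0.5 * 9.8e+10 * (2.95e-10)^2
E = 4.264e-09 J/m


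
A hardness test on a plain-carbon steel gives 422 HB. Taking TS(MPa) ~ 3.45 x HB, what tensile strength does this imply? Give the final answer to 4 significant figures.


TS (MPa) = 3.45 * HB
TS = 3.45 * 422
TS = 1456 MPa


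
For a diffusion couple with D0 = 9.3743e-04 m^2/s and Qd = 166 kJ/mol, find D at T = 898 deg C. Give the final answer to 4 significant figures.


D = D0 * exp(-Qd / (R*T))
T = 1171.15 K
D = 9.3743e-04 * exp(-166e3 / (8.314 * 1171.15))
D = 3.697e-11 m^2/s


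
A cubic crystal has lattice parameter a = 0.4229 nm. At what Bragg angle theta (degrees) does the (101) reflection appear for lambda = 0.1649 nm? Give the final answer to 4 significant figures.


d = a / sqrt(h^2+k^2+l^2)
d = 0.4229 / sqrt(2) = 0.299035 nm
lambda = 2*d*sin(theta)  =>  sin(theta) = lambda / (2*d)
sin(theta) = 0.1649 / (2 * 0.299035) = 0.27572
theta = 16 deg


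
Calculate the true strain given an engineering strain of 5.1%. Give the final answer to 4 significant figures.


epsilon_true = ln(1 + epsilon_eng)
epsilon_true = ln(1 + 0.051)
epsilon_true = 0.04974


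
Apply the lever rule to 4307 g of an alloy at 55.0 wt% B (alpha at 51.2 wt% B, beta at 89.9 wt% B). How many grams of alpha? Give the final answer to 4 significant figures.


f_alpha = (C_beta - C0) / (C_beta - C_alpha)
f_alpha = (89.9 - 55.0) / (89.9 - 51.2) = 0.901809
m_alpha = f_alpha * m_total = 0.901809 * 4307 = 3884 g


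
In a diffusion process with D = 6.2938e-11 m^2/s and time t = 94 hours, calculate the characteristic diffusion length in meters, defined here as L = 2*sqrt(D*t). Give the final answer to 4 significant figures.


t = 94 hr = 338400 s
Diffusion length = 2*sqrt(D*t)
= 2*sqrt(6.2938e-11 * 338400)
= 9.23e-03 m


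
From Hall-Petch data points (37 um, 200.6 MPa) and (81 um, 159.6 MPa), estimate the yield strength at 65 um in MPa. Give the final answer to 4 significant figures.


sigma_y = sigma0 + k / sqrt(d)
1/sqrt(d1) = 1/sqrt(3.7e-05) = 164.399;  1/sqrt(d2) = 111.111
k = (sigma1 - sigma2) / (1/sqrt(d1) - 1/sqrt(d2)) = (200.6 - 159.6) / (164.399 - 111.111) = 0.769406 MPa*m^0.5
sigma0 = sigma1 - k/sqrt(d1) = 200.6 - 0.769406*164.399 = 74.1105 MPa
sigma_y(d3) = 74.1105 + 0.769406 / sqrt(6.5e-05) = 169.5 MPa


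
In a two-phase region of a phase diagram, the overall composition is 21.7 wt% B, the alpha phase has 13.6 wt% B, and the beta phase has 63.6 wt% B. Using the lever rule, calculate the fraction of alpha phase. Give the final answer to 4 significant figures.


f_alpha = (C_beta - C0) / (C_beta - C_alpha)
f_alpha = (63.6 - 21.7) / (63.6 - 13.6)
f_alpha = 0.838


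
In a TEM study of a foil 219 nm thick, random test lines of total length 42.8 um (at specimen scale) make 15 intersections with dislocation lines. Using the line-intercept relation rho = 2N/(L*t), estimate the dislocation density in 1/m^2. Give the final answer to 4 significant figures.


rho = 2N / (L * t)
L = 42.8 um = 4.28e-05 m, t = 219 nm = 2.19e-07 m
rho = 2 * 15 / (4.28e-05 * 2.19e-07)
rho = 3.201e+12 1/m^2


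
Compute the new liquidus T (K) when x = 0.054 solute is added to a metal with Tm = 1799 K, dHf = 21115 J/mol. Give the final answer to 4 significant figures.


dT = R*Tm^2*x / dHf
dT = 8.314 * 1799^2 * 0.054 / 21115
dT = 68.8137 K
T_new = 1799 - 68.8137 = 1730 K


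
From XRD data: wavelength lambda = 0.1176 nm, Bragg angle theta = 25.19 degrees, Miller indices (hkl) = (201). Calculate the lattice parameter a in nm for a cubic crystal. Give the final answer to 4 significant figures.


d = lambda / (2*sin(theta))
d = 0.1176 / (2*sin(25.19 deg))
d = 0.138151 nm
a = d * sqrt(h^2+k^2+l^2) = 0.138151 * sqrt(5)
a = 0.3089 nm


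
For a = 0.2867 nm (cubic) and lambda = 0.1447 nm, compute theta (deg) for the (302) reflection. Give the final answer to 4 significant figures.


d = a / sqrt(h^2+k^2+l^2)
d = 0.2867 / sqrt(13) = 0.0795163 nm
lambda = 2*d*sin(theta)  =>  sin(theta) = lambda / (2*d)
sin(theta) = 0.1447 / (2 * 0.0795163) = 0.909877
theta = 65.49 deg


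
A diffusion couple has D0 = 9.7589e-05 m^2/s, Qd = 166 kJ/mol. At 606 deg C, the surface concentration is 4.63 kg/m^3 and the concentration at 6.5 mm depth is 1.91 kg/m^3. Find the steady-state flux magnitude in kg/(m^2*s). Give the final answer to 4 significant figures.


Step 1: D = D0 * exp(-Qd/(R*T))
T = 606 + 273.15 = 879.15 K
D = 9.7589e-05 * exp(-166e3 / (8.314 * 879.15)) = 1.3371e-14 m^2/s
Step 2: J = D * (C1 - C2) / dx
J = 1.3371e-14 * (4.63 - 1.91) / 6.5e-03
J = 5.595e-12 kg/(m^2*s)


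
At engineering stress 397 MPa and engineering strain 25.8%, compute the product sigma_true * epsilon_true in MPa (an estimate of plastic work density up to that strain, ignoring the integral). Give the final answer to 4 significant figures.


sigma_true = sigma_eng * (1 + epsilon_eng)
sigma_true = 397 * (1 + 0.258) = 499.426 MPa
epsilon_true = ln(1 + epsilon_eng)
epsilon_true = ln(1 + 0.258) = 0.229523
sigma_true * epsilon_true = 499.426 * 0.229523 = 114.6 MPa


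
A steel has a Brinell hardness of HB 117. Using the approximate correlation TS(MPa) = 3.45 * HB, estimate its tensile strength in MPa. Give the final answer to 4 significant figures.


TS (MPa) = 3.45 * HB
TS = 3.45 * 117
TS = 403.7 MPa


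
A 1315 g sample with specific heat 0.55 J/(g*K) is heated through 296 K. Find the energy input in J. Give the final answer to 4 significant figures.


Q = m * cp * dT
Q = 1315 * 0.55 * 296
Q = 214100 J


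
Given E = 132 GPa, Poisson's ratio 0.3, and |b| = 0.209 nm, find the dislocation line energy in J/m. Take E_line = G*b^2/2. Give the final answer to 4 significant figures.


Step 1: G = E / (2*(1+nu))
G = 132 / (2*(1+0.3)) = 50.7692 GPa = 5.07692e+10 Pa
Step 2: E_line = G*b^2/2
b = 0.209 nm = 2.09e-10 m
E_line = 0.5 * 5.07692e+10 * (2.09e-10)^2 = 1.109e-09 J/m


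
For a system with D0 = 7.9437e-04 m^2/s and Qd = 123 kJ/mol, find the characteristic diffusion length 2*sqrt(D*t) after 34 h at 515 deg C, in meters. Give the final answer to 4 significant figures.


Step 1: D = D0 * exp(-Qd/(R*T))
T = 788.15 K
D = 7.9437e-04 * exp(-123e3 / (8.314 * 788.15)) = 5.59633e-12 m^2/s
Step 2: L = 2*sqrt(D*t)
t = 34 h = 122400 s
L = 2*sqrt(5.59633e-12 * 122400) = 1.655e-03 m


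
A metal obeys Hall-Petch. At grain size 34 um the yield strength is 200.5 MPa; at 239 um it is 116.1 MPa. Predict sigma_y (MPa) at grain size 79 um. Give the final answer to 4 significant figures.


sigma_y = sigma0 + k / sqrt(d)
1/sqrt(d1) = 1/sqrt(3.4e-05) = 171.499;  1/sqrt(d2) = 64.6846
k = (sigma1 - sigma2) / (1/sqrt(d1) - 1/sqrt(d2)) = (200.5 - 116.1) / (171.499 - 64.6846) = 0.790159 MPa*m^0.5
sigma0 = sigma1 - k/sqrt(d1) = 200.5 - 0.790159*171.499 = 64.9889 MPa
sigma_y(d3) = 64.9889 + 0.790159 / sqrt(7.9e-05) = 153.9 MPa


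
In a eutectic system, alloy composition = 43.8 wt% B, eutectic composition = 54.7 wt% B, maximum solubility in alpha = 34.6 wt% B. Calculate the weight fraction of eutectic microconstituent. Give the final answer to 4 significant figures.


f_primary = (C_e - C0) / (C_e - C_alpha_max)
f_primary = (54.7 - 43.8) / (54.7 - 34.6)
f_primary = 0.542289
f_eutectic = 1 - 0.542289 = 0.4577


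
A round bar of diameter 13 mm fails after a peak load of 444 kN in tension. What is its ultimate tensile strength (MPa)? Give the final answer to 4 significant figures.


A0 = pi*(d/2)^2 = pi*(13/2)^2 = 132.732 mm^2
UTS = F_max / A0 = 444*1000 / 132.732
UTS = 3345 MPa


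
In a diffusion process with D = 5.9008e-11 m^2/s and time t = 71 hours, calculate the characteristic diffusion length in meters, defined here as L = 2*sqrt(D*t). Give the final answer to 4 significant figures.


t = 71 hr = 255600 s
Diffusion length = 2*sqrt(D*t)
= 2*sqrt(5.9008e-11 * 255600)
= 7.767e-03 m


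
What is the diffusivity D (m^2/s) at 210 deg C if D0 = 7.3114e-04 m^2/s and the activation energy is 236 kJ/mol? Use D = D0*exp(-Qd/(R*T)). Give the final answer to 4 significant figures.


D = D0 * exp(-Qd / (R*T))
T = 483.15 K
D = 7.3114e-04 * exp(-236e3 / (8.314 * 483.15))
D = 2.231e-29 m^2/s


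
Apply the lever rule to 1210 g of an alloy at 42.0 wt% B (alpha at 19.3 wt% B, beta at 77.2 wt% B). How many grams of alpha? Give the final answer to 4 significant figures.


f_alpha = (C_beta - C0) / (C_beta - C_alpha)
f_alpha = (77.2 - 42.0) / (77.2 - 19.3) = 0.607945
m_alpha = f_alpha * m_total = 0.607945 * 1210 = 735.6 g


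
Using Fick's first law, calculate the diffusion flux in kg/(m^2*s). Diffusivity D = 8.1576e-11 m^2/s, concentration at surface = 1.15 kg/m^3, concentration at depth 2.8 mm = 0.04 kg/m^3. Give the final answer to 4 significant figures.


J = -D * (dC/dx) = D * (C1 - C2) / dx
J = 8.1576e-11 * (1.15 - 0.04) / 2.8e-03
J = 3.234e-08 kg/(m^2*s)


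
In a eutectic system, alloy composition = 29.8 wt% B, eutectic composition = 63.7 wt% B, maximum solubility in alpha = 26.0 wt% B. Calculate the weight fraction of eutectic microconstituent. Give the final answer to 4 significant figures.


f_primary = (C_e - C0) / (C_e - C_alpha_max)
f_primary = (63.7 - 29.8) / (63.7 - 26.0)
f_primary = 0.899204
f_eutectic = 1 - 0.899204 = 0.1008


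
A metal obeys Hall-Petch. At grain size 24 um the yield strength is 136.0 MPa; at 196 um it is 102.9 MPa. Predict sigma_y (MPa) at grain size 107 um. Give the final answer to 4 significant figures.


sigma_y = sigma0 + k / sqrt(d)
1/sqrt(d1) = 1/sqrt(2.4e-05) = 204.124;  1/sqrt(d2) = 71.4286
k = (sigma1 - sigma2) / (1/sqrt(d1) - 1/sqrt(d2)) = (136.0 - 102.9) / (204.124 - 71.4286) = 0.249443 MPa*m^0.5
sigma0 = sigma1 - k/sqrt(d1) = 136.0 - 0.249443*204.124 = 85.0826 MPa
sigma_y(d3) = 85.0826 + 0.249443 / sqrt(1.07e-04) = 109.2 MPa


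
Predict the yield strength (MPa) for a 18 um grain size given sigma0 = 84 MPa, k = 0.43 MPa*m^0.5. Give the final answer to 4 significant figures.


sigma_y = sigma0 + k / sqrt(d)
d = 18 um = 1.8e-05 m
sigma_y = 84 + 0.43 / sqrt(1.8e-05)
sigma_y = 185.4 MPa


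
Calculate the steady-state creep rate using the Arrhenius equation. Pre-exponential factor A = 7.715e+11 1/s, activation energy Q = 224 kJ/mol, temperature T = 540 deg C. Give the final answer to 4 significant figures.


rate = A * exp(-Q / (R*T))
T = 540 + 273.15 = 813.15 K
rate = 7.715e+11 * exp(-224e3 / (8.314 * 813.15))
rate = 3.145e-03 1/s


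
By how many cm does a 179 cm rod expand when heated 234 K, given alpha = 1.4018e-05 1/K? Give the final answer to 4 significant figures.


dL = L0 * alpha * dT
dL = 179 * 1.4018e-05 * 234
dL = 0.5872 cm


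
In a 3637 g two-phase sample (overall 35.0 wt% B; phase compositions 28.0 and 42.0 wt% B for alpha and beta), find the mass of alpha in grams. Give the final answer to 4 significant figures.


f_alpha = (C_beta - C0) / (C_beta - C_alpha)
f_alpha = (42.0 - 35.0) / (42.0 - 28.0) = 0.5
m_alpha = f_alpha * m_total = 0.5 * 3637 = 1819 g


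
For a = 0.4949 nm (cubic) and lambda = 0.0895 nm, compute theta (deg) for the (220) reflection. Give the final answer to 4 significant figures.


d = a / sqrt(h^2+k^2+l^2)
d = 0.4949 / sqrt(8) = 0.174974 nm
lambda = 2*d*sin(theta)  =>  sin(theta) = lambda / (2*d)
sin(theta) = 0.0895 / (2 * 0.174974) = 0.255753
theta = 14.82 deg


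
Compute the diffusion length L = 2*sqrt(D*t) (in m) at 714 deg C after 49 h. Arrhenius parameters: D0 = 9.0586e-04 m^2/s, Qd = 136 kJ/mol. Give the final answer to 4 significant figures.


Step 1: D = D0 * exp(-Qd/(R*T))
T = 987.15 K
D = 9.0586e-04 * exp(-136e3 / (8.314 * 987.15)) = 5.75992e-11 m^2/s
Step 2: L = 2*sqrt(D*t)
t = 49 h = 176400 s
L = 2*sqrt(5.75992e-11 * 176400) = 6.375e-03 m


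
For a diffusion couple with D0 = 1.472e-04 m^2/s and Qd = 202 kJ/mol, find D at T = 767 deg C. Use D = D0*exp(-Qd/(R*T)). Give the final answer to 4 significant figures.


D = D0 * exp(-Qd / (R*T))
T = 1040.15 K
D = 1.472e-04 * exp(-202e3 / (8.314 * 1040.15))
D = 1.055e-14 m^2/s


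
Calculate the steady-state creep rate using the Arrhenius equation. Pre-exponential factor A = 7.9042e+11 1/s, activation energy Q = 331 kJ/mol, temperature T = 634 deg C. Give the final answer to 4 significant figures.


rate = A * exp(-Q / (R*T))
T = 634 + 273.15 = 907.15 K
rate = 7.9042e+11 * exp(-331e3 / (8.314 * 907.15))
rate = 6.884e-08 1/s


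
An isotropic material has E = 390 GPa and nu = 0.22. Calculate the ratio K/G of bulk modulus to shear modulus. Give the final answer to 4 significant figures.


G = E / (2*(1+nu))
G = 390 / (2*(1+0.22)) = 159.836 GPa
K = E / (3*(1-2*nu))
K = 390 / (3*(1-2*0.22)) = 232.143 GPa
K/G = 232.143 / 159.836 = 1.452


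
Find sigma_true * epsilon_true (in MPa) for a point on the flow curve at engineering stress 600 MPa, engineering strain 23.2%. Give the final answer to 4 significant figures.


sigma_true = sigma_eng * (1 + epsilon_eng)
sigma_true = 600 * (1 + 0.232) = 739.2 MPa
epsilon_true = ln(1 + epsilon_eng)
epsilon_true = ln(1 + 0.232) = 0.208639
sigma_true * epsilon_true = 739.2 * 0.208639 = 154.2 MPa


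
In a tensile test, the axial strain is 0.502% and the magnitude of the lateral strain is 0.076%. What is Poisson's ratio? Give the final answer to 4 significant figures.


nu = -epsilon_lat / epsilon_axial
Lateral strain is contraction (negative), so using magnitudes:
nu = 0.076 / 0.502
nu = 0.1514


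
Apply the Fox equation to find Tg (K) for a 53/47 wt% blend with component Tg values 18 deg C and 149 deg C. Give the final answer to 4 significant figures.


1/Tg = w1/Tg1 + w2/Tg2 (in Kelvin)
Tg1 = 291.15 K, Tg2 = 422.15 K
1/Tg = 0.53/291.15 + 0.47/422.15
Tg = 340.9 K


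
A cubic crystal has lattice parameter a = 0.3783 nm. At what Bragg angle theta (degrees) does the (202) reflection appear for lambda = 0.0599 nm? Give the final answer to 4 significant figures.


d = a / sqrt(h^2+k^2+l^2)
d = 0.3783 / sqrt(8) = 0.133749 nm
lambda = 2*d*sin(theta)  =>  sin(theta) = lambda / (2*d)
sin(theta) = 0.0599 / (2 * 0.133749) = 0.223926
theta = 12.94 deg


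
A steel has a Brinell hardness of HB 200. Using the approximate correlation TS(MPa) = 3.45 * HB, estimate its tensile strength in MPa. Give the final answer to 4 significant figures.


TS (MPa) = 3.45 * HB
TS = 3.45 * 200
TS = 690 MPa


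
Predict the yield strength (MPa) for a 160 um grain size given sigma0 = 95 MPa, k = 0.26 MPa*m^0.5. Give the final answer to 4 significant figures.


sigma_y = sigma0 + k / sqrt(d)
d = 160 um = 1.6e-04 m
sigma_y = 95 + 0.26 / sqrt(1.6e-04)
sigma_y = 115.6 MPa


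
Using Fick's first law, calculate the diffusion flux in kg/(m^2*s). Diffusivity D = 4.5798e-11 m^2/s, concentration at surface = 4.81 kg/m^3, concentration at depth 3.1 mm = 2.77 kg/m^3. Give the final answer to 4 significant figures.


J = -D * (dC/dx) = D * (C1 - C2) / dx
J = 4.5798e-11 * (4.81 - 2.77) / 3.1e-03
J = 3.014e-08 kg/(m^2*s)


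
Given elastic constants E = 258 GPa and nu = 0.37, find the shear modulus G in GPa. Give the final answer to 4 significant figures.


G = E / (2*(1+nu))
G = 258 / (2*(1+0.37))
G = 94.16 GPa


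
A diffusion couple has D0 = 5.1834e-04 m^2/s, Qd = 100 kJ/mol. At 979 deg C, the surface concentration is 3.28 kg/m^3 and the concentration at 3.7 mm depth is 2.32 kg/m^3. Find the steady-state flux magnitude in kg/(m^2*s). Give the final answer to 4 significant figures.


Step 1: D = D0 * exp(-Qd/(R*T))
T = 979 + 273.15 = 1252.15 K
D = 5.1834e-04 * exp(-100e3 / (8.314 * 1252.15)) = 3.49034e-08 m^2/s
Step 2: J = D * (C1 - C2) / dx
J = 3.49034e-08 * (3.28 - 2.32) / 3.7e-03
J = 9.056e-06 kg/(m^2*s)


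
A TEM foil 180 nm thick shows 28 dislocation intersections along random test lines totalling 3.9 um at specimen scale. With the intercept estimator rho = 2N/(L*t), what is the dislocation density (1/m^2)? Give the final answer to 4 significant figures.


rho = 2N / (L * t)
L = 3.9 um = 3.9e-06 m, t = 180 nm = 1.8e-07 m
rho = 2 * 28 / (3.9e-06 * 1.8e-07)
rho = 7.977e+13 1/m^2


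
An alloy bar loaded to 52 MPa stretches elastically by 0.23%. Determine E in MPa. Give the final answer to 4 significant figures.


E = sigma / epsilon
epsilon = 0.23% = 2.3e-03
E = 52 / 2.3e-03
E = 22610 MPa
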